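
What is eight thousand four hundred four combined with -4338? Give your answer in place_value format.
Convert eight thousand four hundred four (English words) → 8×1000 + 4×100 + 4 = 8404 (decimal)
Compute 8404 + -4338 = 4066
Convert 4066 (decimal) → 4066 = 4×1000 + 6×10 + 6 → 4 thousands, 6 tens, 6 ones (place-value notation)
4 thousands, 6 tens, 6 ones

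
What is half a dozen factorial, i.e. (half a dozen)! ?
Convert half a dozen (colloquial) → 6 (decimal)
Compute 6! = 720
720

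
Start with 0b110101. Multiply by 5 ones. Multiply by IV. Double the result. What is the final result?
Convert 0b110101 (binary) → 32 + 16 + 4 + 1 = 53 (decimal)
Start: 53
Convert 5 ones (place-value notation) → 5 (decimal)
53 × 5 = 265
Convert IV (Roman numeral) → 4 (decimal)
265 × 4 = 1060
1060 × 2 = 2120
2120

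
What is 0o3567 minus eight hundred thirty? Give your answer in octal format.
Convert 0o3567 (octal) → 3×512 + 5×64 + 6×8 + 7 = 1911 (decimal)
Convert eight hundred thirty (English words) → 8×100 + 30 = 830 (decimal)
Compute 1911 - 830 = 1081
Convert 1081 (decimal) → 1081 = 2×512 + 7×8 + 1 → 0o2071 (octal)
0o2071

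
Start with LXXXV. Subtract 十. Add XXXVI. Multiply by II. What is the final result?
Convert LXXXV (Roman numeral) → 50 + 10 + 10 + 10 + 5 = 85 (decimal)
Start: 85
Convert 十 (Chinese numeral) → 1×10 = 10 (decimal)
85 - 10 = 75
Convert XXXVI (Roman numeral) → 10 + 10 + 10 + 5 + 1 = 36 (decimal)
75 + 36 = 111
Convert II (Roman numeral) → 1 + 1 = 2 (decimal)
111 × 2 = 222
222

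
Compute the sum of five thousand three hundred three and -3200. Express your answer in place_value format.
Convert five thousand three hundred three (English words) → 5×1000 + 3×100 + 3 = 5303 (decimal)
Compute 5303 + -3200 = 2103
Convert 2103 (decimal) → 2103 = 2×1000 + 1×100 + 3 → 2 thousands, 1 hundred, 3 ones (place-value notation)
2 thousands, 1 hundred, 3 ones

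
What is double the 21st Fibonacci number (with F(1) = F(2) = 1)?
The 21st Fibonacci number (with F(1) = F(2) = 1) = 10946
Compute 10946 × 2 = 21892
21892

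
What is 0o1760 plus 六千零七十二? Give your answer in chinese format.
Convert 0o1760 (octal) → 1×512 + 7×64 + 6×8 = 1008 (decimal)
Convert 六千零七十二 (Chinese numeral) → 6×1000 + 7×10 + 2 = 6072 (decimal)
Compute 1008 + 6072 = 7080
Convert 7080 (decimal) → 7080 = 7×1000 + 8×10 → 七千零八十 (Chinese numeral)
七千零八十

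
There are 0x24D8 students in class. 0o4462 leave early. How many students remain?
Convert 0x24D8 (hexadecimal) → 2×4096 + 4×256 + 13×16 + 8 = 9432 (decimal)
Convert 0o4462 (octal) → 4×512 + 4×64 + 6×8 + 2 = 2354 (decimal)
Compute 9432 - 2354 = 7078
7078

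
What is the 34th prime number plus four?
The 34th prime number = 139
Convert four (English words) → 4 (decimal)
Compute 139 + 4 = 143
143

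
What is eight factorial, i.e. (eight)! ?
Convert eight (English words) → 8 (decimal)
Compute 8! = 40320
40320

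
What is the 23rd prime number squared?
The 23rd prime number = 83
Compute 83² = 83 × 83 = 6889
6889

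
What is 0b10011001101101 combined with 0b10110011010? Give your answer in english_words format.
Convert 0b10011001101101 (binary) → 8192 + 1024 + 512 + 64 + 32 + 8 + 4 + 1 = 9837 (decimal)
Convert 0b10110011010 (binary) → 1024 + 256 + 128 + 16 + 8 + 2 = 1434 (decimal)
Compute 9837 + 1434 = 11271
Convert 11271 (decimal) → 11271 = 11×1000 + 2×100 + 71 → eleven thousand two hundred seventy-one (English words)
eleven thousand two hundred seventy-one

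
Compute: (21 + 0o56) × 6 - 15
Convert 0o56 (octal) → 5×8 + 6 = 46 (decimal)
Expression in decimal: (21 + 46) × 6 - 15
Parentheses first: 21 + 46 = 67
Multiply: 67 × 6 = 402
Subtract: 402 - 15 = 387
387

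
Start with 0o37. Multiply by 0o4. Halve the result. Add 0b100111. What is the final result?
Convert 0o37 (octal) → 3×8 + 7 = 31 (decimal)
Start: 31
Convert 0o4 (octal) → 4 (decimal)
31 × 4 = 124
124 ÷ 2 = 62
Convert 0b100111 (binary) → 32 + 4 + 2 + 1 = 39 (decimal)
62 + 39 = 101
101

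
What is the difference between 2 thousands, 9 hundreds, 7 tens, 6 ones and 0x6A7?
Convert 2 thousands, 9 hundreds, 7 tens, 6 ones (place-value notation) → 2×1000 + 9×100 + 7×10 + 6 = 2976 (decimal)
Convert 0x6A7 (hexadecimal) → 6×256 + 10×16 + 7 = 1703 (decimal)
Difference: |2976 - 1703| = 1273
1273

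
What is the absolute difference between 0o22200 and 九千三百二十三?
Convert 0o22200 (octal) → 2×4096 + 2×512 + 2×64 = 9344 (decimal)
Convert 九千三百二十三 (Chinese numeral) → 9×1000 + 3×100 + 2×10 + 3 = 9323 (decimal)
Compute |9344 - 9323| = 21
21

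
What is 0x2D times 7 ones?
Convert 0x2D (hexadecimal) → 2×16 + 13 = 45 (decimal)
Convert 7 ones (place-value notation) → 7 (decimal)
Compute 45 × 7 = 315
315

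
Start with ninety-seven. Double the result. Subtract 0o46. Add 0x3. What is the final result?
Convert ninety-seven (English words) → 97 (decimal)
Start: 97
97 × 2 = 194
Convert 0o46 (octal) → 4×8 + 6 = 38 (decimal)
194 - 38 = 156
Convert 0x3 (hexadecimal) → 3 (decimal)
156 + 3 = 159
159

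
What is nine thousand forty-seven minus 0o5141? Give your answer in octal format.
Convert nine thousand forty-seven (English words) → 9×1000 + 47 = 9047 (decimal)
Convert 0o5141 (octal) → 5×512 + 1×64 + 4×8 + 1 = 2657 (decimal)
Compute 9047 - 2657 = 6390
Convert 6390 (decimal) → 6390 = 1×4096 + 4×512 + 3×64 + 6×8 + 6 → 0o14366 (octal)
0o14366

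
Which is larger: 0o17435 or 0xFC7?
Convert 0o17435 (octal) → 1×4096 + 7×512 + 4×64 + 3×8 + 5 = 7965 (decimal)
Convert 0xFC7 (hexadecimal) → 15×256 + 12×16 + 7 = 4039 (decimal)
Compare 7965 vs 4039: larger = 7965
7965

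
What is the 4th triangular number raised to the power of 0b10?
Convert the 4th triangular number (triangular index) → 4×5/2 = 10 (decimal)
Convert 0b10 (binary) → 2 (decimal)
Compute 10 ^ 2 = 100
100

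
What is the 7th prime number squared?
The 7th prime number = 17
Compute 17² = 17 × 17 = 289
289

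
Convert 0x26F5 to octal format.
Convert 0x26F5 (hexadecimal) → 2×4096 + 6×256 + 15×16 + 5 = 9973 (decimal)
Convert 9973 (decimal) → 9973 = 2×4096 + 3×512 + 3×64 + 6×8 + 5 → 0o23365 (octal)
0o23365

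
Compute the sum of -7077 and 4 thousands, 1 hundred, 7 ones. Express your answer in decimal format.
Convert 4 thousands, 1 hundred, 7 ones (place-value notation) → 4×1000 + 1×100 + 7 = 4107 (decimal)
Compute -7077 + 4107 = -2970
-2970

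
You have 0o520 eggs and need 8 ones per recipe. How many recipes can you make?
Convert 0o520 (octal) → 5×64 + 2×8 = 336 (decimal)
Convert 8 ones (place-value notation) → 8 (decimal)
Compute 336 ÷ 8 = 42
42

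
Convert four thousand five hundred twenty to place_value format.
Convert four thousand five hundred twenty (English words) → 4×1000 + 5×100 + 20 = 4520 (decimal)
Convert 4520 (decimal) → 4520 = 4×1000 + 5×100 + 2×10 → 4 thousands, 5 hundreds, 2 tens (place-value notation)
4 thousands, 5 hundreds, 2 tens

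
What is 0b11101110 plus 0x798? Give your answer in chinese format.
Convert 0b11101110 (binary) → 128 + 64 + 32 + 8 + 4 + 2 = 238 (decimal)
Convert 0x798 (hexadecimal) → 7×256 + 9×16 + 8 = 1944 (decimal)
Compute 238 + 1944 = 2182
Convert 2182 (decimal) → 2182 = 2×1000 + 1×100 + 8×10 + 2 → 二千一百八十二 (Chinese numeral)
二千一百八十二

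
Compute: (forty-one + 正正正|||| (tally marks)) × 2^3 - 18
Convert forty-one (English words) → 41 (decimal)
Convert 正正正|||| (tally marks) → 5 + 5 + 5 + 4 = 19 (decimal)
Convert 2^3 (power) → 8 (decimal)
Expression in decimal: (41 + 19) × 8 - 18
Parentheses first: 41 + 19 = 60
Multiply: 60 × 8 = 480
Subtract: 480 - 18 = 462
462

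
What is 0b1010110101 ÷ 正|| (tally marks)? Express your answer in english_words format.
Convert 0b1010110101 (binary) → 512 + 128 + 32 + 16 + 4 + 1 = 693 (decimal)
Convert 正|| (tally marks) → 5 + 2 = 7 (decimal)
Compute 693 ÷ 7 = 99
Convert 99 (decimal) → ninety-nine (English words)
ninety-nine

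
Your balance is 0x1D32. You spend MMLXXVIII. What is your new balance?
Convert 0x1D32 (hexadecimal) → 1×4096 + 13×256 + 3×16 + 2 = 7474 (decimal)
Convert MMLXXVIII (Roman numeral) → 1000 + 1000 + 50 + 10 + 10 + 5 + 1 + 1 + 1 = 2078 (decimal)
Compute 7474 - 2078 = 5396
5396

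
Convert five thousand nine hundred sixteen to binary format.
Convert five thousand nine hundred sixteen (English words) → 5×1000 + 9×100 + 16 = 5916 (decimal)
Convert 5916 (decimal) → 5916 = 4096 + 1024 + 512 + 256 + 16 + 8 + 4 → 0b1011100011100 (binary)
0b1011100011100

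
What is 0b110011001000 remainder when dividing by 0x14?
Convert 0b110011001000 (binary) → 2048 + 1024 + 128 + 64 + 8 = 3272 (decimal)
Convert 0x14 (hexadecimal) → 1×16 + 4 = 20 (decimal)
Compute 3272 mod 20 = 12
12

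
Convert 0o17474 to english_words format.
Convert 0o17474 (octal) → 1×4096 + 7×512 + 4×64 + 7×8 + 4 = 7996 (decimal)
Convert 7996 (decimal) → 7996 = 7×1000 + 9×100 + 96 → seven thousand nine hundred ninety-six (English words)
seven thousand nine hundred ninety-six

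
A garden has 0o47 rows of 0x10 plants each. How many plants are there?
Convert 0x10 (hexadecimal) → 1×16 = 16 (decimal)
Convert 0o47 (octal) → 4×8 + 7 = 39 (decimal)
Compute 16 × 39 = 624
624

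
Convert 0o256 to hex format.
Convert 0o256 (octal) → 2×64 + 5×8 + 6 = 174 (decimal)
Convert 174 (decimal) → 174 = 10×16 + 14 → 0xAE (hexadecimal)
0xAE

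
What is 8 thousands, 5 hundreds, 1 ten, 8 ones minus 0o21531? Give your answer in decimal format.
Convert 8 thousands, 5 hundreds, 1 ten, 8 ones (place-value notation) → 8×1000 + 5×100 + 1×10 + 8 = 8518 (decimal)
Convert 0o21531 (octal) → 2×4096 + 1×512 + 5×64 + 3×8 + 1 = 9049 (decimal)
Compute 8518 - 9049 = -531
-531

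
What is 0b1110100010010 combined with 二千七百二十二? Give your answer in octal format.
Convert 0b1110100010010 (binary) → 4096 + 2048 + 1024 + 256 + 16 + 2 = 7442 (decimal)
Convert 二千七百二十二 (Chinese numeral) → 2×1000 + 7×100 + 2×10 + 2 = 2722 (decimal)
Compute 7442 + 2722 = 10164
Convert 10164 (decimal) → 10164 = 2×4096 + 3×512 + 6×64 + 6×8 + 4 → 0o23664 (octal)
0o23664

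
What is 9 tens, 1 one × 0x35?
Convert 9 tens, 1 one (place-value notation) → 9×10 + 1 = 91 (decimal)
Convert 0x35 (hexadecimal) → 3×16 + 5 = 53 (decimal)
Compute 91 × 53 = 4823
4823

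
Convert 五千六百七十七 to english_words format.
Convert 五千六百七十七 (Chinese numeral) → 5×1000 + 6×100 + 7×10 + 7 = 5677 (decimal)
Convert 5677 (decimal) → 5677 = 5×1000 + 6×100 + 77 → five thousand six hundred seventy-seven (English words)
five thousand six hundred seventy-seven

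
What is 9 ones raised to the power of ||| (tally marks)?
Convert 9 ones (place-value notation) → 9 (decimal)
Convert ||| (tally marks) → 3 (decimal)
Compute 9 ^ 3 = 729
729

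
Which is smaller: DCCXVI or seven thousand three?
Convert DCCXVI (Roman numeral) → 500 + 100 + 100 + 10 + 5 + 1 = 716 (decimal)
Convert seven thousand three (English words) → 7×1000 + 3 = 7003 (decimal)
Compare 716 vs 7003: smaller = 716
716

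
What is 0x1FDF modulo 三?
Convert 0x1FDF (hexadecimal) → 1×4096 + 15×256 + 13×16 + 15 = 8159 (decimal)
Convert 三 (Chinese numeral) → 3 (decimal)
Compute 8159 mod 3 = 2
2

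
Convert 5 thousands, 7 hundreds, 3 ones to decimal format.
Convert 5 thousands, 7 hundreds, 3 ones (place-value notation) → 5×1000 + 7×100 + 3 = 5703 (decimal)
5703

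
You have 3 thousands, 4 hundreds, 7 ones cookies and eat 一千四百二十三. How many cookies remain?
Convert 3 thousands, 4 hundreds, 7 ones (place-value notation) → 3×1000 + 4×100 + 7 = 3407 (decimal)
Convert 一千四百二十三 (Chinese numeral) → 1×1000 + 4×100 + 2×10 + 3 = 1423 (decimal)
Compute 3407 - 1423 = 1984
1984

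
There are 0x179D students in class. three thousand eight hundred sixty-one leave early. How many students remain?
Convert 0x179D (hexadecimal) → 1×4096 + 7×256 + 9×16 + 13 = 6045 (decimal)
Convert three thousand eight hundred sixty-one (English words) → 3×1000 + 8×100 + 61 = 3861 (decimal)
Compute 6045 - 3861 = 2184
2184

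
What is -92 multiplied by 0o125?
Convert 0o125 (octal) → 1×64 + 2×8 + 5 = 85 (decimal)
Compute -92 × 85 = -7820
-7820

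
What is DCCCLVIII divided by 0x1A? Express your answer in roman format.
Convert DCCCLVIII (Roman numeral) → 500 + 100 + 100 + 100 + 50 + 5 + 1 + 1 + 1 = 858 (decimal)
Convert 0x1A (hexadecimal) → 1×16 + 10 = 26 (decimal)
Compute 858 ÷ 26 = 33
Convert 33 (decimal) → 33 = 10 + 10 + 10 + 1 + 1 + 1 → XXXIII (Roman numeral)
XXXIII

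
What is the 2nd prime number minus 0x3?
The 2nd prime number = 3
Convert 0x3 (hexadecimal) → 3 (decimal)
Compute 3 - 3 = 0
0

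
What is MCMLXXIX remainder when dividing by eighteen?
Convert MCMLXXIX (Roman numeral) → 1000 + 900 + 50 + 10 + 10 + 9 = 1979 (decimal)
Convert eighteen (English words) → 18 (decimal)
Compute 1979 mod 18 = 17
17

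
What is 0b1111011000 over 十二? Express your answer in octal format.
Convert 0b1111011000 (binary) → 512 + 256 + 128 + 64 + 16 + 8 = 984 (decimal)
Convert 十二 (Chinese numeral) → 1×10 + 2 = 12 (decimal)
Compute 984 ÷ 12 = 82
Convert 82 (decimal) → 82 = 1×64 + 2×8 + 2 → 0o122 (octal)
0o122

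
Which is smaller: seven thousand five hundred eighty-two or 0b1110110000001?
Convert seven thousand five hundred eighty-two (English words) → 7×1000 + 5×100 + 82 = 7582 (decimal)
Convert 0b1110110000001 (binary) → 4096 + 2048 + 1024 + 256 + 128 + 1 = 7553 (decimal)
Compare 7582 vs 7553: smaller = 7553
7553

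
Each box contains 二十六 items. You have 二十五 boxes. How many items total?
Convert 二十六 (Chinese numeral) → 2×10 + 6 = 26 (decimal)
Convert 二十五 (Chinese numeral) → 2×10 + 5 = 25 (decimal)
Compute 26 × 25 = 650
650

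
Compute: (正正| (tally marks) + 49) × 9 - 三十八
Convert 正正| (tally marks) → 5 + 5 + 1 = 11 (decimal)
Convert 三十八 (Chinese numeral) → 3×10 + 8 = 38 (decimal)
Expression in decimal: (11 + 49) × 9 - 38
Parentheses first: 11 + 49 = 60
Multiply: 60 × 9 = 540
Subtract: 540 - 38 = 502
502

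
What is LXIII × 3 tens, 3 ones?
Convert LXIII (Roman numeral) → 50 + 10 + 1 + 1 + 1 = 63 (decimal)
Convert 3 tens, 3 ones (place-value notation) → 3×10 + 3 = 33 (decimal)
Compute 63 × 33 = 2079
2079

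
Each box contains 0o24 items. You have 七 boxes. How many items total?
Convert 0o24 (octal) → 2×8 + 4 = 20 (decimal)
Convert 七 (Chinese numeral) → 7 (decimal)
Compute 20 × 7 = 140
140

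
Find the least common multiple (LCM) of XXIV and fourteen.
Convert XXIV (Roman numeral) → 10 + 10 + 4 = 24 (decimal)
Convert fourteen (English words) → 14 (decimal)
Compute lcm(24, 14) = 168
168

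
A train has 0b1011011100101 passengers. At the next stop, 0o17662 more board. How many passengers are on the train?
Convert 0b1011011100101 (binary) → 4096 + 1024 + 512 + 128 + 64 + 32 + 4 + 1 = 5861 (decimal)
Convert 0o17662 (octal) → 1×4096 + 7×512 + 6×64 + 6×8 + 2 = 8114 (decimal)
Compute 5861 + 8114 = 13975
13975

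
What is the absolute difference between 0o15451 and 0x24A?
Convert 0o15451 (octal) → 1×4096 + 5×512 + 4×64 + 5×8 + 1 = 6953 (decimal)
Convert 0x24A (hexadecimal) → 2×256 + 4×16 + 10 = 586 (decimal)
Compute |6953 - 586| = 6367
6367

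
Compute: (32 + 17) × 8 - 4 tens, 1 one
Convert 4 tens, 1 one (place-value notation) → 4×10 + 1 = 41 (decimal)
Expression in decimal: (32 + 17) × 8 - 41
Parentheses first: 32 + 17 = 49
Multiply: 49 × 8 = 392
Subtract: 392 - 41 = 351
351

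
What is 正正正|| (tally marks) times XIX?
Convert 正正正|| (tally marks) → 5 + 5 + 5 + 2 = 17 (decimal)
Convert XIX (Roman numeral) → 10 + 9 = 19 (decimal)
Compute 17 × 19 = 323
323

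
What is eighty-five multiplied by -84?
Convert eighty-five (English words) → 85 (decimal)
Compute 85 × -84 = -7140
-7140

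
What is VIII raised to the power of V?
Convert VIII (Roman numeral) → 5 + 1 + 1 + 1 = 8 (decimal)
Convert V (Roman numeral) → 5 (decimal)
Compute 8 ^ 5 = 32768
32768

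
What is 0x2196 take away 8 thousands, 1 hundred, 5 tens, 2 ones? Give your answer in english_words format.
Convert 0x2196 (hexadecimal) → 2×4096 + 1×256 + 9×16 + 6 = 8598 (decimal)
Convert 8 thousands, 1 hundred, 5 tens, 2 ones (place-value notation) → 8×1000 + 1×100 + 5×10 + 2 = 8152 (decimal)
Compute 8598 - 8152 = 446
Convert 446 (decimal) → 446 = 4×100 + 46 → four hundred forty-six (English words)
four hundred forty-six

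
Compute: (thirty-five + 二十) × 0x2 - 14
Convert thirty-five (English words) → 35 (decimal)
Convert 二十 (Chinese numeral) → 2×10 = 20 (decimal)
Convert 0x2 (hexadecimal) → 2 (decimal)
Expression in decimal: (35 + 20) × 2 - 14
Parentheses first: 35 + 20 = 55
Multiply: 55 × 2 = 110
Subtract: 110 - 14 = 96
96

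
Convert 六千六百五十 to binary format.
Convert 六千六百五十 (Chinese numeral) → 6×1000 + 6×100 + 5×10 = 6650 (decimal)
Convert 6650 (decimal) → 6650 = 4096 + 2048 + 256 + 128 + 64 + 32 + 16 + 8 + 2 → 0b1100111111010 (binary)
0b1100111111010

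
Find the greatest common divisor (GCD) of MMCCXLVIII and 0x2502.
Convert MMCCXLVIII (Roman numeral) → 1000 + 1000 + 100 + 100 + 40 + 5 + 1 + 1 + 1 = 2248 (decimal)
Convert 0x2502 (hexadecimal) → 2×4096 + 5×256 + 2 = 9474 (decimal)
Compute gcd(2248, 9474) = 2
2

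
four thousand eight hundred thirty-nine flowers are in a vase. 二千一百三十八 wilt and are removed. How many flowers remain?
Convert four thousand eight hundred thirty-nine (English words) → 4×1000 + 8×100 + 39 = 4839 (decimal)
Convert 二千一百三十八 (Chinese numeral) → 2×1000 + 1×100 + 3×10 + 8 = 2138 (decimal)
Compute 4839 - 2138 = 2701
2701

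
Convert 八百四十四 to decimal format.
Convert 八百四十四 (Chinese numeral) → 8×100 + 4×10 + 4 = 844 (decimal)
844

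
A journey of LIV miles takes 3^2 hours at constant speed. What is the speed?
Convert LIV (Roman numeral) → 50 + 4 = 54 (decimal)
Convert 3^2 (power) → 9 (decimal)
Compute 54 ÷ 9 = 6
6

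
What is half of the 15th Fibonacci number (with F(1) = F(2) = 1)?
The 15th Fibonacci number (with F(1) = F(2) = 1): 1, 1, 2, 3, 5, 8, 13, 21, 34, 55, 89, 144, 233, 377, 610 → 610
Compute 610 ÷ 2 = 305
305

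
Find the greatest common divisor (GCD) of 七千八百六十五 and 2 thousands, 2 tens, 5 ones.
Convert 七千八百六十五 (Chinese numeral) → 7×1000 + 8×100 + 6×10 + 5 = 7865 (decimal)
Convert 2 thousands, 2 tens, 5 ones (place-value notation) → 2×1000 + 2×10 + 5 = 2025 (decimal)
Compute gcd(7865, 2025) = 5
5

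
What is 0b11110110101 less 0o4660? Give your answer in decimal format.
Convert 0b11110110101 (binary) → 1024 + 512 + 256 + 128 + 32 + 16 + 4 + 1 = 1973 (decimal)
Convert 0o4660 (octal) → 4×512 + 6×64 + 6×8 = 2480 (decimal)
Compute 1973 - 2480 = -507
-507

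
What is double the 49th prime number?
The 49th prime number = 227
Compute 227 × 2 = 454
454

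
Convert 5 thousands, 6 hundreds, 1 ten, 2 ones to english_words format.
Convert 5 thousands, 6 hundreds, 1 ten, 2 ones (place-value notation) → 5×1000 + 6×100 + 1×10 + 2 = 5612 (decimal)
Convert 5612 (decimal) → 5612 = 5×1000 + 6×100 + 12 → five thousand six hundred twelve (English words)
five thousand six hundred twelve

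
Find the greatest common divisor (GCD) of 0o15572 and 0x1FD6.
Convert 0o15572 (octal) → 1×4096 + 5×512 + 5×64 + 7×8 + 2 = 7034 (decimal)
Convert 0x1FD6 (hexadecimal) → 1×4096 + 15×256 + 13×16 + 6 = 8150 (decimal)
Compute gcd(7034, 8150) = 2
2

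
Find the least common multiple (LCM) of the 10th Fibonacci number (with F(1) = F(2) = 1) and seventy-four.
Convert the 10th Fibonacci number (with F(1) = F(2) = 1) (Fibonacci index) → 1, 1, 2, 3, 5, 8, 13, 21, 34, 55 → 55 (decimal)
Convert seventy-four (English words) → 74 (decimal)
Compute lcm(55, 74) = 4070
4070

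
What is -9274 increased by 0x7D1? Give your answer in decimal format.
Convert 0x7D1 (hexadecimal) → 7×256 + 13×16 + 1 = 2001 (decimal)
Compute -9274 + 2001 = -7273
-7273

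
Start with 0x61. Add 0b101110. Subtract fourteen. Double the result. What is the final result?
Convert 0x61 (hexadecimal) → 6×16 + 1 = 97 (decimal)
Start: 97
Convert 0b101110 (binary) → 32 + 8 + 4 + 2 = 46 (decimal)
97 + 46 = 143
Convert fourteen (English words) → 14 (decimal)
143 - 14 = 129
129 × 2 = 258
258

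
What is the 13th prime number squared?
The 13th prime number = 41
Compute 41² = 41 × 41 = 1681
1681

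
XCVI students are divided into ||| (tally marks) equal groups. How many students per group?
Convert XCVI (Roman numeral) → 90 + 5 + 1 = 96 (decimal)
Convert ||| (tally marks) → 3 (decimal)
Compute 96 ÷ 3 = 32
32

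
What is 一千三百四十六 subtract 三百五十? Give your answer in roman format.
Convert 一千三百四十六 (Chinese numeral) → 1×1000 + 3×100 + 4×10 + 6 = 1346 (decimal)
Convert 三百五十 (Chinese numeral) → 3×100 + 5×10 = 350 (decimal)
Compute 1346 - 350 = 996
Convert 996 (decimal) → 996 = 900 + 90 + 5 + 1 → CMXCVI (Roman numeral)
CMXCVI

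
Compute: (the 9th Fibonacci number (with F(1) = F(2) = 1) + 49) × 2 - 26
Convert the 9th Fibonacci number (with F(1) = F(2) = 1) (Fibonacci index) → 1, 1, 2, 3, 5, 8, 13, 21, 34 → 34 (decimal)
Expression in decimal: (34 + 49) × 2 - 26
Parentheses first: 34 + 49 = 83
Multiply: 83 × 2 = 166
Subtract: 166 - 26 = 140
140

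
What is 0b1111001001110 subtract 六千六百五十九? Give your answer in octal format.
Convert 0b1111001001110 (binary) → 4096 + 2048 + 1024 + 512 + 64 + 8 + 4 + 2 = 7758 (decimal)
Convert 六千六百五十九 (Chinese numeral) → 6×1000 + 6×100 + 5×10 + 9 = 6659 (decimal)
Compute 7758 - 6659 = 1099
Convert 1099 (decimal) → 1099 = 2×512 + 1×64 + 1×8 + 3 → 0o2113 (octal)
0o2113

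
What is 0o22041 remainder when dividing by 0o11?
Convert 0o22041 (octal) → 2×4096 + 2×512 + 4×8 + 1 = 9249 (decimal)
Convert 0o11 (octal) → 1×8 + 1 = 9 (decimal)
Compute 9249 mod 9 = 6
6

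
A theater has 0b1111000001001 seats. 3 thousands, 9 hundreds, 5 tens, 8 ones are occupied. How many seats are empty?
Convert 0b1111000001001 (binary) → 4096 + 2048 + 1024 + 512 + 8 + 1 = 7689 (decimal)
Convert 3 thousands, 9 hundreds, 5 tens, 8 ones (place-value notation) → 3×1000 + 9×100 + 5×10 + 8 = 3958 (decimal)
Compute 7689 - 3958 = 3731
3731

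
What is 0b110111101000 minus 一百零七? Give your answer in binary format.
Convert 0b110111101000 (binary) → 2048 + 1024 + 256 + 128 + 64 + 32 + 8 = 3560 (decimal)
Convert 一百零七 (Chinese numeral) → 1×100 + 7 = 107 (decimal)
Compute 3560 - 107 = 3453
Convert 3453 (decimal) → 3453 = 2048 + 1024 + 256 + 64 + 32 + 16 + 8 + 4 + 1 → 0b110101111101 (binary)
0b110101111101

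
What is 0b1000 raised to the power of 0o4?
Convert 0b1000 (binary) → 8 (decimal)
Convert 0o4 (octal) → 4 (decimal)
Compute 8 ^ 4 = 4096
4096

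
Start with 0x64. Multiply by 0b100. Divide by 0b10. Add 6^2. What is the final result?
Convert 0x64 (hexadecimal) → 6×16 + 4 = 100 (decimal)
Start: 100
Convert 0b100 (binary) → 4 (decimal)
100 × 4 = 400
Convert 0b10 (binary) → 2 (decimal)
400 ÷ 2 = 200
Convert 6^2 (power) → 36 (decimal)
200 + 36 = 236
236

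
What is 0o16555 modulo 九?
Convert 0o16555 (octal) → 1×4096 + 6×512 + 5×64 + 5×8 + 5 = 7533 (decimal)
Convert 九 (Chinese numeral) → 9 (decimal)
Compute 7533 mod 9 = 0
0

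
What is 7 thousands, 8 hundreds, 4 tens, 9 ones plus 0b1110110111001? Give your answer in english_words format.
Convert 7 thousands, 8 hundreds, 4 tens, 9 ones (place-value notation) → 7×1000 + 8×100 + 4×10 + 9 = 7849 (decimal)
Convert 0b1110110111001 (binary) → 4096 + 2048 + 1024 + 256 + 128 + 32 + 16 + 8 + 1 = 7609 (decimal)
Compute 7849 + 7609 = 15458
Convert 15458 (decimal) → 15458 = 15×1000 + 4×100 + 58 → fifteen thousand four hundred fifty-eight (English words)
fifteen thousand four hundred fifty-eight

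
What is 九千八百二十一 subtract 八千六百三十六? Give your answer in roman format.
Convert 九千八百二十一 (Chinese numeral) → 9×1000 + 8×100 + 2×10 + 1 = 9821 (decimal)
Convert 八千六百三十六 (Chinese numeral) → 8×1000 + 6×100 + 3×10 + 6 = 8636 (decimal)
Compute 9821 - 8636 = 1185
Convert 1185 (decimal) → 1185 = 1000 + 100 + 50 + 10 + 10 + 10 + 5 → MCLXXXV (Roman numeral)
MCLXXXV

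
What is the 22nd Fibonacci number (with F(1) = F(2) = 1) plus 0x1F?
The 22nd Fibonacci number (with F(1) = F(2) = 1) = 17711
Convert 0x1F (hexadecimal) → 1×16 + 15 = 31 (decimal)
Compute 17711 + 31 = 17742
17742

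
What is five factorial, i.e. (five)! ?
Convert five (English words) → 5 (decimal)
Compute 5! = 120
120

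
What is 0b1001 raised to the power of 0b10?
Convert 0b1001 (binary) → 8 + 1 = 9 (decimal)
Convert 0b10 (binary) → 2 (decimal)
Compute 9 ^ 2 = 81
81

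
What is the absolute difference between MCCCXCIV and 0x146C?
Convert MCCCXCIV (Roman numeral) → 1000 + 100 + 100 + 100 + 90 + 4 = 1394 (decimal)
Convert 0x146C (hexadecimal) → 1×4096 + 4×256 + 6×16 + 12 = 5228 (decimal)
Compute |1394 - 5228| = 3834
3834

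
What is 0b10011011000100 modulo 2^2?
Convert 0b10011011000100 (binary) → 8192 + 1024 + 512 + 128 + 64 + 4 = 9924 (decimal)
Convert 2^2 (power) → 4 (decimal)
Compute 9924 mod 4 = 0
0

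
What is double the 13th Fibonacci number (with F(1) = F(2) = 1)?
The 13th Fibonacci number (with F(1) = F(2) = 1): 1, 1, 2, 3, 5, 8, 13, 21, 34, 55, 89, 144, 233 → 233
Compute 233 × 2 = 466
466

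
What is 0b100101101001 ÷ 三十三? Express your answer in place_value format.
Convert 0b100101101001 (binary) → 2048 + 256 + 64 + 32 + 8 + 1 = 2409 (decimal)
Convert 三十三 (Chinese numeral) → 3×10 + 3 = 33 (decimal)
Compute 2409 ÷ 33 = 73
Convert 73 (decimal) → 73 = 7×10 + 3 → 7 tens, 3 ones (place-value notation)
7 tens, 3 ones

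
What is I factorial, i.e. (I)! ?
Convert I (Roman numeral) → 1 (decimal)
Compute 1! = 1
1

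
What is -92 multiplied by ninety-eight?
Convert ninety-eight (English words) → 98 (decimal)
Compute -92 × 98 = -9016
-9016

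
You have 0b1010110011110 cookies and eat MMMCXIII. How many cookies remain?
Convert 0b1010110011110 (binary) → 4096 + 1024 + 256 + 128 + 16 + 8 + 4 + 2 = 5534 (decimal)
Convert MMMCXIII (Roman numeral) → 1000 + 1000 + 1000 + 100 + 10 + 1 + 1 + 1 = 3113 (decimal)
Compute 5534 - 3113 = 2421
2421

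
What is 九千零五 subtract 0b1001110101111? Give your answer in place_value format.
Convert 九千零五 (Chinese numeral) → 9×1000 + 5 = 9005 (decimal)
Convert 0b1001110101111 (binary) → 4096 + 512 + 256 + 128 + 32 + 8 + 4 + 2 + 1 = 5039 (decimal)
Compute 9005 - 5039 = 3966
Convert 3966 (decimal) → 3966 = 3×1000 + 9×100 + 6×10 + 6 → 3 thousands, 9 hundreds, 6 tens, 6 ones (place-value notation)
3 thousands, 9 hundreds, 6 tens, 6 ones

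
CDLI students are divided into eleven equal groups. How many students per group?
Convert CDLI (Roman numeral) → 400 + 50 + 1 = 451 (decimal)
Convert eleven (English words) → 11 (decimal)
Compute 451 ÷ 11 = 41
41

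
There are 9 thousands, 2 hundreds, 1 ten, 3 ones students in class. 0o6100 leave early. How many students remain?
Convert 9 thousands, 2 hundreds, 1 ten, 3 ones (place-value notation) → 9×1000 + 2×100 + 1×10 + 3 = 9213 (decimal)
Convert 0o6100 (octal) → 6×512 + 1×64 = 3136 (decimal)
Compute 9213 - 3136 = 6077
6077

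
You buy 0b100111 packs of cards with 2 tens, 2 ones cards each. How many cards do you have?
Convert 2 tens, 2 ones (place-value notation) → 2×10 + 2 = 22 (decimal)
Convert 0b100111 (binary) → 32 + 4 + 2 + 1 = 39 (decimal)
Compute 22 × 39 = 858
858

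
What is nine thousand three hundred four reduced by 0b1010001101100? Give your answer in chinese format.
Convert nine thousand three hundred four (English words) → 9×1000 + 3×100 + 4 = 9304 (decimal)
Convert 0b1010001101100 (binary) → 4096 + 1024 + 64 + 32 + 8 + 4 = 5228 (decimal)
Compute 9304 - 5228 = 4076
Convert 4076 (decimal) → 4076 = 4×1000 + 7×10 + 6 → 四千零七十六 (Chinese numeral)
四千零七十六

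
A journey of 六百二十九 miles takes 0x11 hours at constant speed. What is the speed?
Convert 六百二十九 (Chinese numeral) → 6×100 + 2×10 + 9 = 629 (decimal)
Convert 0x11 (hexadecimal) → 1×16 + 1 = 17 (decimal)
Compute 629 ÷ 17 = 37
37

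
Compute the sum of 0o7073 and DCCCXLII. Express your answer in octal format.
Convert 0o7073 (octal) → 7×512 + 7×8 + 3 = 3643 (decimal)
Convert DCCCXLII (Roman numeral) → 500 + 100 + 100 + 100 + 40 + 1 + 1 = 842 (decimal)
Compute 3643 + 842 = 4485
Convert 4485 (decimal) → 4485 = 1×4096 + 6×64 + 5 → 0o10605 (octal)
0o10605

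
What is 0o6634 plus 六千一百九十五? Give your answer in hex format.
Convert 0o6634 (octal) → 6×512 + 6×64 + 3×8 + 4 = 3484 (decimal)
Convert 六千一百九十五 (Chinese numeral) → 6×1000 + 1×100 + 9×10 + 5 = 6195 (decimal)
Compute 3484 + 6195 = 9679
Convert 9679 (decimal) → 9679 = 2×4096 + 5×256 + 12×16 + 15 → 0x25CF (hexadecimal)
0x25CF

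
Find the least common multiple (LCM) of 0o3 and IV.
Convert 0o3 (octal) → 3 (decimal)
Convert IV (Roman numeral) → 4 (decimal)
Compute lcm(3, 4) = 12
12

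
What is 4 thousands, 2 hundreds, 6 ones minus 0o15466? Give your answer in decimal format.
Convert 4 thousands, 2 hundreds, 6 ones (place-value notation) → 4×1000 + 2×100 + 6 = 4206 (decimal)
Convert 0o15466 (octal) → 1×4096 + 5×512 + 4×64 + 6×8 + 6 = 6966 (decimal)
Compute 4206 - 6966 = -2760
-2760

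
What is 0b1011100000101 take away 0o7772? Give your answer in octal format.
Convert 0b1011100000101 (binary) → 4096 + 1024 + 512 + 256 + 4 + 1 = 5893 (decimal)
Convert 0o7772 (octal) → 7×512 + 7×64 + 7×8 + 2 = 4090 (decimal)
Compute 5893 - 4090 = 1803
Convert 1803 (decimal) → 1803 = 3×512 + 4×64 + 1×8 + 3 → 0o3413 (octal)
0o3413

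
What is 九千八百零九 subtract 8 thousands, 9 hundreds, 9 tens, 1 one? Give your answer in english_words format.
Convert 九千八百零九 (Chinese numeral) → 9×1000 + 8×100 + 9 = 9809 (decimal)
Convert 8 thousands, 9 hundreds, 9 tens, 1 one (place-value notation) → 8×1000 + 9×100 + 9×10 + 1 = 8991 (decimal)
Compute 9809 - 8991 = 818
Convert 818 (decimal) → 818 = 8×100 + 18 → eight hundred eighteen (English words)
eight hundred eighteen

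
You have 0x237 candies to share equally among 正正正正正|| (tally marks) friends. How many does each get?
Convert 0x237 (hexadecimal) → 2×256 + 3×16 + 7 = 567 (decimal)
Convert 正正正正正|| (tally marks) → 5 + 5 + 5 + 5 + 5 + 2 = 27 (decimal)
Compute 567 ÷ 27 = 21
21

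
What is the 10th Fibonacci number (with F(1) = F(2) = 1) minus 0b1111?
The 10th Fibonacci number (with F(1) = F(2) = 1): 1, 1, 2, 3, 5, 8, 13, 21, 34, 55 → 55
Convert 0b1111 (binary) → 8 + 4 + 2 + 1 = 15 (decimal)
Compute 55 - 15 = 40
40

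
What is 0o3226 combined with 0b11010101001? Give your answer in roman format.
Convert 0o3226 (octal) → 3×512 + 2×64 + 2×8 + 6 = 1686 (decimal)
Convert 0b11010101001 (binary) → 1024 + 512 + 128 + 32 + 8 + 1 = 1705 (decimal)
Compute 1686 + 1705 = 3391
Convert 3391 (decimal) → 3391 = 1000 + 1000 + 1000 + 100 + 100 + 100 + 90 + 1 → MMMCCCXCI (Roman numeral)
MMMCCCXCI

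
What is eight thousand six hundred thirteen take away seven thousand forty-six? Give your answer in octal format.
Convert eight thousand six hundred thirteen (English words) → 8×1000 + 6×100 + 13 = 8613 (decimal)
Convert seven thousand forty-six (English words) → 7×1000 + 46 = 7046 (decimal)
Compute 8613 - 7046 = 1567
Convert 1567 (decimal) → 1567 = 3×512 + 3×8 + 7 → 0o3037 (octal)
0o3037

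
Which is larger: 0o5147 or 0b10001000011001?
Convert 0o5147 (octal) → 5×512 + 1×64 + 4×8 + 7 = 2663 (decimal)
Convert 0b10001000011001 (binary) → 8192 + 512 + 16 + 8 + 1 = 8729 (decimal)
Compare 2663 vs 8729: larger = 8729
8729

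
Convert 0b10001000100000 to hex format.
Convert 0b10001000100000 (binary) → 8192 + 512 + 32 = 8736 (decimal)
Convert 8736 (decimal) → 8736 = 2×4096 + 2×256 + 2×16 → 0x2220 (hexadecimal)
0x2220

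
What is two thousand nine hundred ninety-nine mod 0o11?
Convert two thousand nine hundred ninety-nine (English words) → 2×1000 + 9×100 + 99 = 2999 (decimal)
Convert 0o11 (octal) → 1×8 + 1 = 9 (decimal)
Compute 2999 mod 9 = 2
2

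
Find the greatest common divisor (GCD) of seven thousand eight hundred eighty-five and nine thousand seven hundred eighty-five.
Convert seven thousand eight hundred eighty-five (English words) → 7×1000 + 8×100 + 85 = 7885 (decimal)
Convert nine thousand seven hundred eighty-five (English words) → 9×1000 + 7×100 + 85 = 9785 (decimal)
Compute gcd(7885, 9785) = 95
95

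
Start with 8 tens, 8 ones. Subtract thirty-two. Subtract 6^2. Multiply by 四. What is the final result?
Convert 8 tens, 8 ones (place-value notation) → 8×10 + 8 = 88 (decimal)
Start: 88
Convert thirty-two (English words) → 32 (decimal)
88 - 32 = 56
Convert 6^2 (power) → 36 (decimal)
56 - 36 = 20
Convert 四 (Chinese numeral) → 4 (decimal)
20 × 4 = 80
80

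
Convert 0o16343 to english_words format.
Convert 0o16343 (octal) → 1×4096 + 6×512 + 3×64 + 4×8 + 3 = 7395 (decimal)
Convert 7395 (decimal) → 7395 = 7×1000 + 3×100 + 95 → seven thousand three hundred ninety-five (English words)
seven thousand three hundred ninety-five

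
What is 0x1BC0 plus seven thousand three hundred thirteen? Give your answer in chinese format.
Convert 0x1BC0 (hexadecimal) → 1×4096 + 11×256 + 12×16 = 7104 (decimal)
Convert seven thousand three hundred thirteen (English words) → 7×1000 + 3×100 + 13 = 7313 (decimal)
Compute 7104 + 7313 = 14417
Convert 14417 (decimal) → 14417 = 1×10000 + 4×1000 + 4×100 + 1×10 + 7 → 一万四千四百一十七 (Chinese numeral)
一万四千四百一十七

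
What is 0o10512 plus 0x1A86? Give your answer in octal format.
Convert 0o10512 (octal) → 1×4096 + 5×64 + 1×8 + 2 = 4426 (decimal)
Convert 0x1A86 (hexadecimal) → 1×4096 + 10×256 + 8×16 + 6 = 6790 (decimal)
Compute 4426 + 6790 = 11216
Convert 11216 (decimal) → 11216 = 2×4096 + 5×512 + 7×64 + 2×8 → 0o25720 (octal)
0o25720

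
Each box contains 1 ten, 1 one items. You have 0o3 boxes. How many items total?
Convert 1 ten, 1 one (place-value notation) → 1×10 + 1 = 11 (decimal)
Convert 0o3 (octal) → 3 (decimal)
Compute 11 × 3 = 33
33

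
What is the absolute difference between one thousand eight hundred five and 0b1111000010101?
Convert one thousand eight hundred five (English words) → 1×1000 + 8×100 + 5 = 1805 (decimal)
Convert 0b1111000010101 (binary) → 4096 + 2048 + 1024 + 512 + 16 + 4 + 1 = 7701 (decimal)
Compute |1805 - 7701| = 5896
5896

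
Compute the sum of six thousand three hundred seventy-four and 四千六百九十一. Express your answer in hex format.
Convert six thousand three hundred seventy-four (English words) → 6×1000 + 3×100 + 74 = 6374 (decimal)
Convert 四千六百九十一 (Chinese numeral) → 4×1000 + 6×100 + 9×10 + 1 = 4691 (decimal)
Compute 6374 + 4691 = 11065
Convert 11065 (decimal) → 11065 = 2×4096 + 11×256 + 3×16 + 9 → 0x2B39 (hexadecimal)
0x2B39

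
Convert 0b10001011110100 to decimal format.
Convert 0b10001011110100 (binary) → 8192 + 512 + 128 + 64 + 32 + 16 + 4 = 8948 (decimal)
8948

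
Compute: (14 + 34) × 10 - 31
Parentheses first: 14 + 34 = 48
Multiply: 48 × 10 = 480
Subtract: 480 - 31 = 449
449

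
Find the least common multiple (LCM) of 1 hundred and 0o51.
Convert 1 hundred (place-value notation) → 1×100 = 100 (decimal)
Convert 0o51 (octal) → 5×8 + 1 = 41 (decimal)
Compute lcm(100, 41) = 4100
4100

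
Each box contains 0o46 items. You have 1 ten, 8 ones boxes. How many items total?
Convert 0o46 (octal) → 4×8 + 6 = 38 (decimal)
Convert 1 ten, 8 ones (place-value notation) → 1×10 + 8 = 18 (decimal)
Compute 38 × 18 = 684
684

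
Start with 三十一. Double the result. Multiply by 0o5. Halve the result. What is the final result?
Convert 三十一 (Chinese numeral) → 3×10 + 1 = 31 (decimal)
Start: 31
31 × 2 = 62
Convert 0o5 (octal) → 5 (decimal)
62 × 5 = 310
310 ÷ 2 = 155
155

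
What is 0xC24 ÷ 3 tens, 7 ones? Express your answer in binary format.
Convert 0xC24 (hexadecimal) → 12×256 + 2×16 + 4 = 3108 (decimal)
Convert 3 tens, 7 ones (place-value notation) → 3×10 + 7 = 37 (decimal)
Compute 3108 ÷ 37 = 84
Convert 84 (decimal) → 84 = 64 + 16 + 4 → 0b1010100 (binary)
0b1010100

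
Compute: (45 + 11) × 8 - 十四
Convert 十四 (Chinese numeral) → 1×10 + 4 = 14 (decimal)
Expression in decimal: (45 + 11) × 8 - 14
Parentheses first: 45 + 11 = 56
Multiply: 56 × 8 = 448
Subtract: 448 - 14 = 434
434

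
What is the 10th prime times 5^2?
Convert the 10th prime (prime index) → 29 (decimal)
Convert 5^2 (power) → 25 (decimal)
Compute 29 × 25 = 725
725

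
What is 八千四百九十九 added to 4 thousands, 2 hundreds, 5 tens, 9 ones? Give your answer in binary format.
Convert 八千四百九十九 (Chinese numeral) → 8×1000 + 4×100 + 9×10 + 9 = 8499 (decimal)
Convert 4 thousands, 2 hundreds, 5 tens, 9 ones (place-value notation) → 4×1000 + 2×100 + 5×10 + 9 = 4259 (decimal)
Compute 8499 + 4259 = 12758
Convert 12758 (decimal) → 12758 = 8192 + 4096 + 256 + 128 + 64 + 16 + 4 + 2 → 0b11000111010110 (binary)
0b11000111010110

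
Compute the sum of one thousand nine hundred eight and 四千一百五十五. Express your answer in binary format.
Convert one thousand nine hundred eight (English words) → 1×1000 + 9×100 + 8 = 1908 (decimal)
Convert 四千一百五十五 (Chinese numeral) → 4×1000 + 1×100 + 5×10 + 5 = 4155 (decimal)
Compute 1908 + 4155 = 6063
Convert 6063 (decimal) → 6063 = 4096 + 1024 + 512 + 256 + 128 + 32 + 8 + 4 + 2 + 1 → 0b1011110101111 (binary)
0b1011110101111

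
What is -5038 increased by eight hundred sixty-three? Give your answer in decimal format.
Convert eight hundred sixty-three (English words) → 8×100 + 63 = 863 (decimal)
Compute -5038 + 863 = -4175
-4175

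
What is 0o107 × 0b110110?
Convert 0o107 (octal) → 1×64 + 7 = 71 (decimal)
Convert 0b110110 (binary) → 32 + 16 + 4 + 2 = 54 (decimal)
Compute 71 × 54 = 3834
3834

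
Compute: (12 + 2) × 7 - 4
Parentheses first: 12 + 2 = 14
Multiply: 14 × 7 = 98
Subtract: 98 - 4 = 94
94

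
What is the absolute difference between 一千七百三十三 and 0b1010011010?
Convert 一千七百三十三 (Chinese numeral) → 1×1000 + 7×100 + 3×10 + 3 = 1733 (decimal)
Convert 0b1010011010 (binary) → 512 + 128 + 16 + 8 + 2 = 666 (decimal)
Compute |1733 - 666| = 1067
1067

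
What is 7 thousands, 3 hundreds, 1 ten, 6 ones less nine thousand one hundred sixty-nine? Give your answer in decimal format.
Convert 7 thousands, 3 hundreds, 1 ten, 6 ones (place-value notation) → 7×1000 + 3×100 + 1×10 + 6 = 7316 (decimal)
Convert nine thousand one hundred sixty-nine (English words) → 9×1000 + 1×100 + 69 = 9169 (decimal)
Compute 7316 - 9169 = -1853
-1853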